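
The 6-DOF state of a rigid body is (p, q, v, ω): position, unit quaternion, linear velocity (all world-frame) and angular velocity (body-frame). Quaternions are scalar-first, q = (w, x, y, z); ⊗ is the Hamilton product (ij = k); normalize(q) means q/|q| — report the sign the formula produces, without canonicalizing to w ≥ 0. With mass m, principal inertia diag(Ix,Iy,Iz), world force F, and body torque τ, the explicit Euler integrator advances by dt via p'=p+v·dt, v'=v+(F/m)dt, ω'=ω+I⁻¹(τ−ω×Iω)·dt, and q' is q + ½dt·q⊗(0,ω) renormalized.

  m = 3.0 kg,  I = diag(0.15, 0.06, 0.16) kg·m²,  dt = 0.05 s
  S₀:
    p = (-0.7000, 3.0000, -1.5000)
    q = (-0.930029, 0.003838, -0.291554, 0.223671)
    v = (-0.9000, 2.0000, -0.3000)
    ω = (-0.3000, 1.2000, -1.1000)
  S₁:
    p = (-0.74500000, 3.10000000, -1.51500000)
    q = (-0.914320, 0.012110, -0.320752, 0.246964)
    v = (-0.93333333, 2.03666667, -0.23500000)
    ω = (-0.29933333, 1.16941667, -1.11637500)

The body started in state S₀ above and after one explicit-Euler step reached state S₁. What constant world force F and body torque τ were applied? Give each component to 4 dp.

F = (-2.0000, 2.2000, 3.9000)
τ = (-0.1300, -0.0400, -0.0200)

velocity change Δv = (-0.03333333, 0.03666667, 0.06500000)
m·(v₁−v₀)/dt = (-2.0000, 2.2000, 3.9000)
rate change Δω = (0.00066667, -0.03058333, -0.01637500)
precession coupling = (-0.1320, -0.0033, 0.0324)
τ = I·(Δω/dt) + ω₀×(Iω₀) = (-0.1300, -0.0400, -0.0200)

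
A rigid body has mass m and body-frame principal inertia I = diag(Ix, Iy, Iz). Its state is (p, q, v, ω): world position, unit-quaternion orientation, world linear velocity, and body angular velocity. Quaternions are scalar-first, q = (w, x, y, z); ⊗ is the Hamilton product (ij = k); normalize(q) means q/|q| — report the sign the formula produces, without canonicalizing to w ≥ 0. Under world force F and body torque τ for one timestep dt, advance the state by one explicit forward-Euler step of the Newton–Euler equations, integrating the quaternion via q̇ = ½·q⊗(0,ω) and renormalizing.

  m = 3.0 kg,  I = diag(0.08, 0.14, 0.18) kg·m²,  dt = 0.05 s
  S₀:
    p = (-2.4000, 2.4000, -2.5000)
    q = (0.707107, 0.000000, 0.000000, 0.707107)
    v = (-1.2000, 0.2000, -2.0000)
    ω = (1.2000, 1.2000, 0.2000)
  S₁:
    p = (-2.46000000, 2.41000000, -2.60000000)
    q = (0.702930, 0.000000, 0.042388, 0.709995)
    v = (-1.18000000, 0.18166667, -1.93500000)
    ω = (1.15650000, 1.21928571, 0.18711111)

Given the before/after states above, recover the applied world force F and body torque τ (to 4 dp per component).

Δω = ω₁−ω₀ = (-0.04350000, 0.01928571, -0.01288889)
τ = I·(Δω/dt) + ω₀×(Iω₀) = (-0.0600, 0.0300, 0.0400)
Δv = v₁−v₀ = (0.02000000, -0.01833333, 0.06500000)
m·(v₁−v₀)/dt = (1.2000, -1.1000, 3.9000)

F = (1.2000, -1.1000, 3.9000)
τ = (-0.0600, 0.0300, 0.0400)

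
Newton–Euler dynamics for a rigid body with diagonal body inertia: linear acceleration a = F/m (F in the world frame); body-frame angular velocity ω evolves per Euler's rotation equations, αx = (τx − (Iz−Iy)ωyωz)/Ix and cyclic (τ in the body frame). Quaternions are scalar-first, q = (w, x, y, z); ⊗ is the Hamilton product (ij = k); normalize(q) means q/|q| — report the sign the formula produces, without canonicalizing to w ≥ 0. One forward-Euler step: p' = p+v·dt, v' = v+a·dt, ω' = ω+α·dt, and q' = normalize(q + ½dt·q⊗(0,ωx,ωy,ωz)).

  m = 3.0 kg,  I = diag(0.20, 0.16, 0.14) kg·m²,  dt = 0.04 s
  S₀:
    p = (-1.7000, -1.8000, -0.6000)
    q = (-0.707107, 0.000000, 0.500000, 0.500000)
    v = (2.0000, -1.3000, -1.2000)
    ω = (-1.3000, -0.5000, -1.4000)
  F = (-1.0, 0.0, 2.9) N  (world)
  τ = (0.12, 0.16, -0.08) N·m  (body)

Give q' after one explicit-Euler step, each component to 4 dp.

q' = (-0.6876, 0.0094, 0.4937, 0.5324)

q⊗(0,ω) = (0.9500000, 0.4692391, -0.2964465, 1.6399498)
updated quaternion q' = (-0.6876, 0.0094, 0.4937, 0.5324)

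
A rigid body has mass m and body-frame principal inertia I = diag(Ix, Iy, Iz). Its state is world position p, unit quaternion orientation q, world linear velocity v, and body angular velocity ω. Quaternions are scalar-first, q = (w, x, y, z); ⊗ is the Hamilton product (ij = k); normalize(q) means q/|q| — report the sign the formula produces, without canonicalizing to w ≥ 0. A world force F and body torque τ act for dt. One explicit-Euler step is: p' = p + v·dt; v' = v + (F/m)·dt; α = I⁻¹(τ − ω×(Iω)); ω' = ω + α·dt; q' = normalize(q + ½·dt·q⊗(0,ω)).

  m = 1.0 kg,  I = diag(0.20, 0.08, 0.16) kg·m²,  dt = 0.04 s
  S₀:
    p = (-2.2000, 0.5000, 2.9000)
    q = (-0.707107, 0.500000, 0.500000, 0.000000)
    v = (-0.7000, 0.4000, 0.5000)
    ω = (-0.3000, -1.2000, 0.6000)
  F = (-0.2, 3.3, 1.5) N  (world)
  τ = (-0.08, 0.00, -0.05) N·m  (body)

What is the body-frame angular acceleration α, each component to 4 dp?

α = (-0.1120, 0.0900, -0.0425)

ω×(Iω) gyroscopic = (-0.0576, -0.0072, -0.0432)
angular accel α = (-0.1120, 0.0900, -0.0425)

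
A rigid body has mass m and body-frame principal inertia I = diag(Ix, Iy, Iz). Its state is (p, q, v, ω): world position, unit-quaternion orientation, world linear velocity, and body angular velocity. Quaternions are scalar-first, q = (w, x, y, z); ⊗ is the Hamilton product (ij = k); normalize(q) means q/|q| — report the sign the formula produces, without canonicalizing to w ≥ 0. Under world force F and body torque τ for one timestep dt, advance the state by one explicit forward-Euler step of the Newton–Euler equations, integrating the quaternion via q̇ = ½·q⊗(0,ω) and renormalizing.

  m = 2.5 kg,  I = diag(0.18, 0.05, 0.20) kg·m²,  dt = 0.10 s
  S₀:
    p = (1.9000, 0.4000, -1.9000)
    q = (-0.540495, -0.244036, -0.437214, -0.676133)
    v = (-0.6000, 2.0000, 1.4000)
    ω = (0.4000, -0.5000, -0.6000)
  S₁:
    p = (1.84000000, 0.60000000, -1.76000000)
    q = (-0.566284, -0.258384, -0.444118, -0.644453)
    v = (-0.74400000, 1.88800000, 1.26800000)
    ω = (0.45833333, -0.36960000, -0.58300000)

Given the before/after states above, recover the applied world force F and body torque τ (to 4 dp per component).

F = (-3.6000, -2.8000, -3.3000)
τ = (0.1500, 0.0700, 0.0600)

Δω = ω₁−ω₀ = (0.05833333, 0.13040000, 0.01700000)
gyro term ω₀×Iω₀ = (0.0450, 0.0048, 0.0260)
applied torque τ = (0.1500, 0.0700, 0.0600)
velocity change Δv = (-0.14400000, -0.11200000, -0.13200000)
applied force F = (-3.6000, -2.8000, -3.3000)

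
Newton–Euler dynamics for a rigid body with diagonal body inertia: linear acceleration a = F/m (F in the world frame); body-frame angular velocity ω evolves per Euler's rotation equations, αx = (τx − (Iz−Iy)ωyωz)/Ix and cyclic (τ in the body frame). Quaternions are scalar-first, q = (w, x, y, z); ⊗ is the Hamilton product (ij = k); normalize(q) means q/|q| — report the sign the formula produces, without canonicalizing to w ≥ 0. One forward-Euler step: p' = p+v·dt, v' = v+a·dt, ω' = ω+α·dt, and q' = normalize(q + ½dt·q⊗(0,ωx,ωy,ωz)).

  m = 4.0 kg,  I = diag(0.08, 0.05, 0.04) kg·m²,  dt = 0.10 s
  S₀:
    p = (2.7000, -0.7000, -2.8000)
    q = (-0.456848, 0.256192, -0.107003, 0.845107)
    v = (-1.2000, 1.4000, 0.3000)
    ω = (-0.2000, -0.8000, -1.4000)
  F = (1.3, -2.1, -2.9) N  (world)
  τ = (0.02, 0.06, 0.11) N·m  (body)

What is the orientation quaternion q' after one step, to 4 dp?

q' = (-0.3981, 0.3011, -0.0790, 0.8629)

Hamilton product q⊗(0,ω) = (1.1487858, 0.9172594, 0.5551258, 0.4132330)
q + ½dt·q⊗(0,ω), renormalized = (-0.3981, 0.3011, -0.0790, 0.8629)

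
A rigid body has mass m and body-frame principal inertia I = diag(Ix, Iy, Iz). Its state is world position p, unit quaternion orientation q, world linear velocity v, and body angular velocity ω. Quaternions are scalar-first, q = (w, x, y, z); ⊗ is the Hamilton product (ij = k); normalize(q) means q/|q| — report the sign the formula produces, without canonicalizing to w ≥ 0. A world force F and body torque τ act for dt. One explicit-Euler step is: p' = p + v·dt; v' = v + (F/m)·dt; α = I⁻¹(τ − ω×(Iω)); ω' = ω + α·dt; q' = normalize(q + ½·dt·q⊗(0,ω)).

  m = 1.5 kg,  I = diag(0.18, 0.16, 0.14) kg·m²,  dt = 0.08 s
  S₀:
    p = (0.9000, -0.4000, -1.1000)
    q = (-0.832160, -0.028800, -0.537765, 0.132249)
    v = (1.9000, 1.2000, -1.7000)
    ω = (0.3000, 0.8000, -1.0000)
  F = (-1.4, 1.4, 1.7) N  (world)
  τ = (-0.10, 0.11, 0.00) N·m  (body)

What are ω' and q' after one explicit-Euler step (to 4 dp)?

ω×(Iω) gyroscopic = (0.0160, -0.0120, -0.0048)
(τ − ω×Iω)/I = (-0.6444, 0.7625, 0.0343)
new body rate ω' = (0.2484, 0.8610, -0.9973)
Hamilton product q⊗(0,ω) = (0.5711010, 0.1823178, -0.6548533, 0.9704495)
q' = normalize(q + ½dt·q⊗(0,ω)) = (-0.8082, -0.0215, -0.5632, 0.1708)

ω' = (0.2484, 0.8610, -0.9973)
q' = (-0.8082, -0.0215, -0.5632, 0.1708)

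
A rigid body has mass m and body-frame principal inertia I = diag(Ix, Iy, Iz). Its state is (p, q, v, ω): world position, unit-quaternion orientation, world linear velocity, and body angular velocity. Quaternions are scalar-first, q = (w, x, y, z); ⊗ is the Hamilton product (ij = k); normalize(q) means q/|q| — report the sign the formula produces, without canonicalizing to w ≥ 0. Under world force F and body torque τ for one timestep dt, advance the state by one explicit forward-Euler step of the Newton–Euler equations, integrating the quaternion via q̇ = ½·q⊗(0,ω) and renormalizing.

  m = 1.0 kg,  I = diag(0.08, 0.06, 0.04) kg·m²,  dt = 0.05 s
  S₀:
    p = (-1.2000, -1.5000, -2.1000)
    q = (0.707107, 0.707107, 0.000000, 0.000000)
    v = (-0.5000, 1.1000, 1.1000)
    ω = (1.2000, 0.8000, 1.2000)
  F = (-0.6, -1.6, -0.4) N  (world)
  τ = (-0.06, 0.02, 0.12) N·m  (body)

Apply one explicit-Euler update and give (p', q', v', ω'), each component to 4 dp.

p' = (-1.2250, -1.4450, -2.0450)
q' = (0.6851, 0.7275, -0.0071, 0.0353)
v' = (-0.5300, 1.0200, 1.0800)
ω' = (1.1745, 0.7687, 1.3740)

linear accel F/m = (-0.6000, -1.6000, -0.4000)
p + v·dt = (-1.2250, -1.4450, -2.0450)
v' = v + a·dt = (-0.5300, 1.0200, 1.0800)
precession coupling ω×(Iω) = (-0.0192, 0.0576, -0.0192)
α = I⁻¹(τ − ω×Iω) = (-0.5100, -0.6267, 3.4800)
ω' = ω + α·dt = (1.1745, 0.7687, 1.3740)
Hamilton product q⊗(0,ω) = (-0.8485284, 0.8485284, -0.2828428, 1.4142140)
q + ½dt·q⊗(0,ω), renormalized = (0.6851, 0.7275, -0.0071, 0.0353)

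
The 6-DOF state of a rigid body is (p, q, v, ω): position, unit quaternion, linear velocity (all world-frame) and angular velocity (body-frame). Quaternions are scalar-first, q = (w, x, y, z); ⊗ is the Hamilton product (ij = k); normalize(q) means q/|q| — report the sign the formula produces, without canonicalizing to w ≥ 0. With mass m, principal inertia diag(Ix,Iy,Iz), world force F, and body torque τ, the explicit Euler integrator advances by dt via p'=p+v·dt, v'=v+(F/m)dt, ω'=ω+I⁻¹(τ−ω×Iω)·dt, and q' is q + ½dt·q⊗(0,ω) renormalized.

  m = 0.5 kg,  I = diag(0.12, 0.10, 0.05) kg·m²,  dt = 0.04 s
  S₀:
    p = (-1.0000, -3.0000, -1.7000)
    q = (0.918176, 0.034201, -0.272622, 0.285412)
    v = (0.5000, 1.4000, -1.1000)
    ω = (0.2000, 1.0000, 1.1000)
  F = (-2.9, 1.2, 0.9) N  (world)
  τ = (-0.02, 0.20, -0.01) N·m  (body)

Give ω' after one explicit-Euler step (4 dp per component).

gyro term ω×Iω = (-0.0550, 0.0154, -0.0040)
α = I⁻¹(τ − ω×Iω) = (0.2917, 1.8460, -0.1200)
ω + α·dt = (0.2117, 1.0738, 1.0952)

ω' = (0.2117, 1.0738, 1.0952)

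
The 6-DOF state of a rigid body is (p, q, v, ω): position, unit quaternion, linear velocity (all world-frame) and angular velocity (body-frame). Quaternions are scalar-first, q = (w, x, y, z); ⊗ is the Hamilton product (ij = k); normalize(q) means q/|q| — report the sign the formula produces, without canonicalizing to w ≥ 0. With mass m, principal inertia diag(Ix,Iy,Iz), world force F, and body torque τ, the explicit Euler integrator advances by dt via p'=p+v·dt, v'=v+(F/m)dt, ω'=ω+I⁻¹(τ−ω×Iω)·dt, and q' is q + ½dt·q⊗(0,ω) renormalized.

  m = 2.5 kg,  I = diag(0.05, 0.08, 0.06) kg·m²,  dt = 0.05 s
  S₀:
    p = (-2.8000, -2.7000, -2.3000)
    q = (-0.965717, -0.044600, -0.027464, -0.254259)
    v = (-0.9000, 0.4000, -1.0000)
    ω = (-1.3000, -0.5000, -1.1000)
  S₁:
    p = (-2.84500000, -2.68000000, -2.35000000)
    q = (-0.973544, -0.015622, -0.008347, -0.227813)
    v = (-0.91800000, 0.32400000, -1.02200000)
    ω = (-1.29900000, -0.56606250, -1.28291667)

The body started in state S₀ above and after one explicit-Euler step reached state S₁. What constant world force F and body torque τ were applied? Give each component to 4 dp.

ω₁ − ω₀ = (0.00100000, -0.06606250, -0.18291667)
τ = I·(Δω/dt) + ω₀×(Iω₀) = (-0.0100, -0.1200, -0.2000)
v₁ − v₀ = (-0.01800000, -0.07600000, -0.02200000)
F = m·Δv/dt = (-0.9000, -3.8000, -1.1000)

F = (-0.9000, -3.8000, -1.1000)
τ = (-0.0100, -0.1200, -0.2000)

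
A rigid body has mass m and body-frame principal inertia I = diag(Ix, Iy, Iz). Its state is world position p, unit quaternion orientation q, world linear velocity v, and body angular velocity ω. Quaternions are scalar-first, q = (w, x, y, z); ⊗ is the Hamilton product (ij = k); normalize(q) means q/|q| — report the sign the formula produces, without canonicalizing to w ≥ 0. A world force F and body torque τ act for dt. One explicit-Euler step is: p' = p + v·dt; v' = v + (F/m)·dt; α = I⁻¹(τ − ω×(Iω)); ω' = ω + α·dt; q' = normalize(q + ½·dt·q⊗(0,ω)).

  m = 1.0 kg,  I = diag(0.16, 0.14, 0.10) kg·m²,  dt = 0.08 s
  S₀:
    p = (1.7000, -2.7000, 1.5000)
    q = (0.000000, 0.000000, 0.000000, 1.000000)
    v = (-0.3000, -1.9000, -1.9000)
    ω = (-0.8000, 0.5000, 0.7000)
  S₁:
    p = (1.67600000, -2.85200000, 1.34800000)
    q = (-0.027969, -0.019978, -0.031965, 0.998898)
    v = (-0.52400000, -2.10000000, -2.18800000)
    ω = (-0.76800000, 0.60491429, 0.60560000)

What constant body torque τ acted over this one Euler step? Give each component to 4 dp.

τ = (0.0500, 0.1500, -0.1100)

Δω = ω₁−ω₀ = (0.03200000, 0.10491429, -0.09440000)
τ = I·(Δω/dt) + ω₀×(Iω₀) = (0.0500, 0.1500, -0.1100)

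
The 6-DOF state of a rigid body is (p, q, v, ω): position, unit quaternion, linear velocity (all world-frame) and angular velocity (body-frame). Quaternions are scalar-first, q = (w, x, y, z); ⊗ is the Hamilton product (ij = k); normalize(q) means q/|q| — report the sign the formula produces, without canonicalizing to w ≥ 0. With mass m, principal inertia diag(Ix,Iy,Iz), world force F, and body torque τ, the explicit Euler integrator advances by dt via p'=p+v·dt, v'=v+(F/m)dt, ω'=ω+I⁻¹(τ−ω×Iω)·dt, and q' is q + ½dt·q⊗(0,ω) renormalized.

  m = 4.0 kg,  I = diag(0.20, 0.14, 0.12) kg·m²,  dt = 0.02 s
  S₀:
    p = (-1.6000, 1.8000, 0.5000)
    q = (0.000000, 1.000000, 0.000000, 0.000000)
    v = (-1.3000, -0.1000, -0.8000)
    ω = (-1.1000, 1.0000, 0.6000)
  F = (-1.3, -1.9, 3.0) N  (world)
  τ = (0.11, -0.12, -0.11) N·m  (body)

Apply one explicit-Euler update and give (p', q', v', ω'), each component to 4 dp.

p' = (-1.6260, 1.7980, 0.4840)
q' = (0.0110, 0.9999, -0.0060, 0.0100)
v' = (-1.3065, -0.1095, -0.7850)
ω' = (-1.0878, 0.9904, 0.5707)

linear accel F/m = (-0.3250, -0.4750, 0.7500)
new position p' = (-1.6260, 1.7980, 0.4840)
v + (F/m)dt = (-1.3065, -0.1095, -0.7850)
gyro term ω×Iω = (-0.0120, -0.0528, 0.0660)
α = I⁻¹(τ − ω×Iω) = (0.6100, -0.4800, -1.4667)
ω' = ω + α·dt = (-1.0878, 0.9904, 0.5707)
Hamilton product q⊗(0,ω) = (1.1000000, 0.0000000, -0.6000000, 1.0000000)
q + ½dt·q⊗(0,ω), renormalized = (0.0110, 0.9999, -0.0060, 0.0100)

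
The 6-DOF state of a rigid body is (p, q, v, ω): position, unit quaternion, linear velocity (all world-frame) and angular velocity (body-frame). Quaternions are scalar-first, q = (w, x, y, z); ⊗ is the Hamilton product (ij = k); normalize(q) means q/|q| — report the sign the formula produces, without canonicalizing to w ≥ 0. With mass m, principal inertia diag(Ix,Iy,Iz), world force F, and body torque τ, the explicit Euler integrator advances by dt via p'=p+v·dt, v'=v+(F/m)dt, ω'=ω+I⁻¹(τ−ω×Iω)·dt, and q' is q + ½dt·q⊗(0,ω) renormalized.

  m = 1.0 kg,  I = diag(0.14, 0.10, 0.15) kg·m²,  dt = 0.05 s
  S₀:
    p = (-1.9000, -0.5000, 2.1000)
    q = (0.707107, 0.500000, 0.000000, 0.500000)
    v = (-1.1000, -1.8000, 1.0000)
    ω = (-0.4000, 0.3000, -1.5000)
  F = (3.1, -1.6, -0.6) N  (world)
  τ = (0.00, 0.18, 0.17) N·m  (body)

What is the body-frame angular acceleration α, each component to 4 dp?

α = (0.1607, 1.8600, 1.1013)

ω×(Iω) gyroscopic = (-0.0225, -0.0060, 0.0048)
(τ − ω×Iω)/I = (0.1607, 1.8600, 1.1013)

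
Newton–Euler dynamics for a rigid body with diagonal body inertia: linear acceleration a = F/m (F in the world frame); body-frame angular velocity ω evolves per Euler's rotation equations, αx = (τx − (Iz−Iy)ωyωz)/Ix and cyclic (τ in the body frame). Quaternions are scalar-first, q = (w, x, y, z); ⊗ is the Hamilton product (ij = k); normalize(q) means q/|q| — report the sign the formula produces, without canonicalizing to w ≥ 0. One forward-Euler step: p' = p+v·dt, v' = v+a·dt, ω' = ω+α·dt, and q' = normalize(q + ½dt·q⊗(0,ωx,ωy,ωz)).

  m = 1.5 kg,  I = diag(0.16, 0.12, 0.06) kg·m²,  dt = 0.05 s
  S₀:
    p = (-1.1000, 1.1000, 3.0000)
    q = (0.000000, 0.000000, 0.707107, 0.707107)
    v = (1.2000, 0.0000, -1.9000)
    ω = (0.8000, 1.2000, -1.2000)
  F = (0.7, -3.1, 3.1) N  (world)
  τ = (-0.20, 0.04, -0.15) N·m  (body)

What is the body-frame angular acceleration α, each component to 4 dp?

ω×(Iω) gyroscopic = (0.0864, -0.0960, -0.0384)
α = I⁻¹(τ − ω×Iω) = (-1.7900, 1.1333, -1.8600)

α = (-1.7900, 1.1333, -1.8600)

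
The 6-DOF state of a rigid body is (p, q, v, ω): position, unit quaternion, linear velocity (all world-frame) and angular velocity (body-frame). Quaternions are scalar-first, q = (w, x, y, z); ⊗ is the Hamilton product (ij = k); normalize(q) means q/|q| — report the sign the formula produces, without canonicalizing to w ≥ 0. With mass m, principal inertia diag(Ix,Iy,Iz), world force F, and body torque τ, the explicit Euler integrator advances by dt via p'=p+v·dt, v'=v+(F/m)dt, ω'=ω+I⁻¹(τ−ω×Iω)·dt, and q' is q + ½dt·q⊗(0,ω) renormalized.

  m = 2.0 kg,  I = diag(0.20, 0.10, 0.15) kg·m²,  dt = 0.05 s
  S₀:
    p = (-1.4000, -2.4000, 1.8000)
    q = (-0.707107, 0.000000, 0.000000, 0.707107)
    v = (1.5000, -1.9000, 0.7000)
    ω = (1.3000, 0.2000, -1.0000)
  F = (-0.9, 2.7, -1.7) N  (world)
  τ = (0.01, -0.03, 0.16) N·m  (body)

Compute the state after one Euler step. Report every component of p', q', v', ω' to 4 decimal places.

p' = (-1.3250, -2.4950, 1.8350)
q' = (-0.6888, -0.0265, 0.0194, 0.7242)
v' = (1.4775, -1.8325, 0.6575)
ω' = (1.3050, 0.2175, -0.9380)

ω×(Iω) gyroscopic = (-0.0100, -0.0650, -0.0260)
α = I⁻¹(τ − ω×Iω) = (0.1000, 0.3500, 1.2400)
new body rate ω' = (1.3050, 0.2175, -0.9380)
q⊗(0,ω) = (0.7071070, -1.0606605, 0.7778177, 0.7071070)
q' = normalize(q + ½dt·q⊗(0,ω)) = (-0.6888, -0.0265, 0.0194, 0.7242)
a = F/m = (-0.4500, 1.3500, -0.8500)
p + v·dt = (-1.3250, -2.4950, 1.8350)
new velocity v' = (1.4775, -1.8325, 0.6575)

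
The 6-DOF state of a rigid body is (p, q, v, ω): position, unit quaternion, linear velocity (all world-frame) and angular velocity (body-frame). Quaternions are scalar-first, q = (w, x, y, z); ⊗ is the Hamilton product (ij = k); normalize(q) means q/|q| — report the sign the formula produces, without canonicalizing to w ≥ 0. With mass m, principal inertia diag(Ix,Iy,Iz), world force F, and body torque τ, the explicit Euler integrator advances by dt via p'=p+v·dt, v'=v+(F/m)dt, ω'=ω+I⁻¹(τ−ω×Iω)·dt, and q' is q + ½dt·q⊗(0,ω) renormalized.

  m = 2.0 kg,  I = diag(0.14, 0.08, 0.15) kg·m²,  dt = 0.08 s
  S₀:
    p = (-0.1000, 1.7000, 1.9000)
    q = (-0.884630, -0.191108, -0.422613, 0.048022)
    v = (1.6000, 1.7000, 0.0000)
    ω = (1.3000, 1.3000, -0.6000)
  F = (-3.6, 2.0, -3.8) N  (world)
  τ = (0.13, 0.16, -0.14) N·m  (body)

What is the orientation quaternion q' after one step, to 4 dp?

Hamilton product q⊗(0,ω) = (0.8266505, -0.9588798, -1.2022552, 0.8317345)
q' = normalize(q + ½dt·q⊗(0,ω)) = (-0.8490, -0.2288, -0.4693, 0.0810)

q' = (-0.8490, -0.2288, -0.4693, 0.0810)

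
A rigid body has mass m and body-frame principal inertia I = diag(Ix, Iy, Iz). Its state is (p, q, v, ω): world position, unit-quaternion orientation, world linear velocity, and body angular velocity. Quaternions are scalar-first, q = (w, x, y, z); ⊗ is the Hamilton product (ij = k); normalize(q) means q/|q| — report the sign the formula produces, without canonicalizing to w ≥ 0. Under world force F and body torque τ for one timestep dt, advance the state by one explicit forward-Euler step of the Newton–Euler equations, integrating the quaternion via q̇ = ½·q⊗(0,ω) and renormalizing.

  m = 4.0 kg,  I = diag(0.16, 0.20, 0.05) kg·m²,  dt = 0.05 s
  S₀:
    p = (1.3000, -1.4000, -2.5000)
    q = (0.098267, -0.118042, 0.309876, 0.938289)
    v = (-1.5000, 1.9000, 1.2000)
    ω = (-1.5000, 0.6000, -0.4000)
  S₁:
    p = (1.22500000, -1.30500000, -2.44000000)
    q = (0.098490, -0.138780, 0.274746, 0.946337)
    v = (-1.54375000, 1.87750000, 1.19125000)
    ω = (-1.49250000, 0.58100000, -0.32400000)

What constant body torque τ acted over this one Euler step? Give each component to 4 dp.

τ = (0.0600, -0.0100, 0.0400)

Δω = ω₁−ω₀ = (0.00750000, -0.01900000, 0.07600000)
precession coupling = (0.0360, 0.0660, -0.0360)
I·α + gyro = (0.0600, -0.0100, 0.0400)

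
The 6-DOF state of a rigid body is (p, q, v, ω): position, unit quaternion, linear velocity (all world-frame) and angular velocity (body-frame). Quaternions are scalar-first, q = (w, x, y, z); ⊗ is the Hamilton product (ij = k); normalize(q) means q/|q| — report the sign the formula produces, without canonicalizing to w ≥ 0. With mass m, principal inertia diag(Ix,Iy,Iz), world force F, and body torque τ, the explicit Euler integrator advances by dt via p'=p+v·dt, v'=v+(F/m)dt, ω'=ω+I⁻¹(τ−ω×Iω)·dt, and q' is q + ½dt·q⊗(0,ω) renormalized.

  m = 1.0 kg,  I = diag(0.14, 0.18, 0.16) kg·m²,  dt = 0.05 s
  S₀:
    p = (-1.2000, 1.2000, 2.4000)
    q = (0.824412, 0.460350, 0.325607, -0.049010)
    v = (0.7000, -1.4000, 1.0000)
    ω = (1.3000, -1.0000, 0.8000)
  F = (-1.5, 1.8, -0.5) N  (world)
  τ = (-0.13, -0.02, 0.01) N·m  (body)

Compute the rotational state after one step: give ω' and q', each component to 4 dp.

ω×(Iω) gyroscopic = (0.0160, -0.0208, -0.0520)
(τ − ω×Iω)/I = (-1.0429, 0.0044, 0.3875)
ω + α·dt = (1.2479, -0.9998, 0.8194)
q⊗(0,ω) = (-0.2336400, 1.2832112, -1.2564050, -0.2241095)
updated quaternion q' = (0.8177, 0.4919, 0.2939, -0.0546)

ω' = (1.2479, -0.9998, 0.8194)
q' = (0.8177, 0.4919, 0.2939, -0.0546)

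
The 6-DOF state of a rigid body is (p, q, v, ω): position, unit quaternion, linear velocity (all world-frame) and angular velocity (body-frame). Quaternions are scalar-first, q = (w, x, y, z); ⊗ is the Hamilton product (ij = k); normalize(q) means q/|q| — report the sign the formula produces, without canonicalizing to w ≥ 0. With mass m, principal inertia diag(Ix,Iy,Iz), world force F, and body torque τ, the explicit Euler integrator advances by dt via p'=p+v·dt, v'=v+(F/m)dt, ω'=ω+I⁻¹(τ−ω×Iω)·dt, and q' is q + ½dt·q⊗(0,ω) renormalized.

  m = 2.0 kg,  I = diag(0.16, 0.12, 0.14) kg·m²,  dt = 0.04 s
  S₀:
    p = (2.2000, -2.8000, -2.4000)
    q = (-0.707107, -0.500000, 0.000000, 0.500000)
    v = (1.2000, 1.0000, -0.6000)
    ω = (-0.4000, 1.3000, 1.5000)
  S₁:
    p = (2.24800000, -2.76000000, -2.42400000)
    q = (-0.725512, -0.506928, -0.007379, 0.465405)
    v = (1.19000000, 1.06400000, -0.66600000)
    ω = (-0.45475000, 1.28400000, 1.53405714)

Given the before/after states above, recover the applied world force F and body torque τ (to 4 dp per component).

velocity change Δv = (-0.01000000, 0.06400000, -0.06600000)
applied force F = (-0.5000, 3.2000, -3.3000)
Δω = ω₁−ω₀ = (-0.05475000, -0.01600000, 0.03405714)
τ = I·(Δω/dt) + ω₀×(Iω₀) = (-0.1800, -0.0600, 0.1400)

F = (-0.5000, 3.2000, -3.3000)
τ = (-0.1800, -0.0600, 0.1400)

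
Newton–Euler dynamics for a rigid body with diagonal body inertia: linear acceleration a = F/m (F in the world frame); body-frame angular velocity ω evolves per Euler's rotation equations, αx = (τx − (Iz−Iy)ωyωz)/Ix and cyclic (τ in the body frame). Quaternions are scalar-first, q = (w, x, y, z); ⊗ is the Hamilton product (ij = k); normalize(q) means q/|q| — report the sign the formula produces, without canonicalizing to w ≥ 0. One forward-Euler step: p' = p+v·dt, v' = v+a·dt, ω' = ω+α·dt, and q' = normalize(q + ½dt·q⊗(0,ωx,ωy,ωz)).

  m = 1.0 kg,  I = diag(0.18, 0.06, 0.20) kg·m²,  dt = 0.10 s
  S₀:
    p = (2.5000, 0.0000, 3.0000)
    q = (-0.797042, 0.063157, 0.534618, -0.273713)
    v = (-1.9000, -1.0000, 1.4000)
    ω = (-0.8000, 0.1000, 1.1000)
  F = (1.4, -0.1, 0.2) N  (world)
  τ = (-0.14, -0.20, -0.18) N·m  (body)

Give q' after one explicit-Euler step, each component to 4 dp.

Hamilton product q⊗(0,ω) = (0.2981481, 1.2530847, 0.0697935, -0.4427361)
updated quaternion q' = (-0.7803, 0.1255, 0.5369, -0.2952)

q' = (-0.7803, 0.1255, 0.5369, -0.2952)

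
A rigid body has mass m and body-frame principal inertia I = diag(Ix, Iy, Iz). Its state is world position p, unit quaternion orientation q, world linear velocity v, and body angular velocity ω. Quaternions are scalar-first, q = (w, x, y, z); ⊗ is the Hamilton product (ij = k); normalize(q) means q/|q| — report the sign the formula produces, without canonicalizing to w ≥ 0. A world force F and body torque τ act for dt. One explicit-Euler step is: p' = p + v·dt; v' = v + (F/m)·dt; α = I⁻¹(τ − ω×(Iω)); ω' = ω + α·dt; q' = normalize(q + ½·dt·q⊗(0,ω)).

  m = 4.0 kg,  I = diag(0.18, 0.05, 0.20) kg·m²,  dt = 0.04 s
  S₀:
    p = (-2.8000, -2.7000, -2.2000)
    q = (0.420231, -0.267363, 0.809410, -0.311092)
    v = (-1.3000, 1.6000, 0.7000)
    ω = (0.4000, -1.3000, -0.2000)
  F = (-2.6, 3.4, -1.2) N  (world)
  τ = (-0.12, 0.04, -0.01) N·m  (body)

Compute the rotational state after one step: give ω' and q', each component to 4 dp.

ω' = (0.3647, -1.2693, -0.2155)
q' = (0.4420, -0.2752, 0.7946, -0.3122)

gyro term ω×Iω = (0.0390, 0.0016, 0.0676)
(τ − ω×Iω)/I = (-0.8833, 0.7680, -0.3880)
new body rate ω' = (0.3647, -1.2693, -0.2155)
q⊗(0,ω) = (1.0969598, -0.3982092, -0.7242097, -0.0602383)
q + ½dt·q⊗(0,ω), renormalized = (0.4420, -0.2752, 0.7946, -0.3122)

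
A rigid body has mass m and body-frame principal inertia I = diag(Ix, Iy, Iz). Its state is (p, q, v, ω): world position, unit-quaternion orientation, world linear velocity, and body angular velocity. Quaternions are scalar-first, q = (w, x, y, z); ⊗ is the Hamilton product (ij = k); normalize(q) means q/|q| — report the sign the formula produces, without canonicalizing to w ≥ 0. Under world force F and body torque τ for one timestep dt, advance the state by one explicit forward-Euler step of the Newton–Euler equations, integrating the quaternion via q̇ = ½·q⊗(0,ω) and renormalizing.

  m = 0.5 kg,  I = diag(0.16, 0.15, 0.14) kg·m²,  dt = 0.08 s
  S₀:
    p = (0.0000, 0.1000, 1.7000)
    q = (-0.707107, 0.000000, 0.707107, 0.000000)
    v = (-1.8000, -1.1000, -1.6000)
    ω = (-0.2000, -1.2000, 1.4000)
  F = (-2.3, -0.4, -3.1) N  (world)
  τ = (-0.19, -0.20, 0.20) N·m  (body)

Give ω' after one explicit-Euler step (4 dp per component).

ω' = (-0.3034, -1.3037, 1.5157)

ω×(Iω) gyroscopic = (0.0168, -0.0056, -0.0024)
(τ − ω×Iω)/I = (-1.2925, -1.2960, 1.4457)
ω' = ω + α·dt = (-0.3034, -1.3037, 1.5157)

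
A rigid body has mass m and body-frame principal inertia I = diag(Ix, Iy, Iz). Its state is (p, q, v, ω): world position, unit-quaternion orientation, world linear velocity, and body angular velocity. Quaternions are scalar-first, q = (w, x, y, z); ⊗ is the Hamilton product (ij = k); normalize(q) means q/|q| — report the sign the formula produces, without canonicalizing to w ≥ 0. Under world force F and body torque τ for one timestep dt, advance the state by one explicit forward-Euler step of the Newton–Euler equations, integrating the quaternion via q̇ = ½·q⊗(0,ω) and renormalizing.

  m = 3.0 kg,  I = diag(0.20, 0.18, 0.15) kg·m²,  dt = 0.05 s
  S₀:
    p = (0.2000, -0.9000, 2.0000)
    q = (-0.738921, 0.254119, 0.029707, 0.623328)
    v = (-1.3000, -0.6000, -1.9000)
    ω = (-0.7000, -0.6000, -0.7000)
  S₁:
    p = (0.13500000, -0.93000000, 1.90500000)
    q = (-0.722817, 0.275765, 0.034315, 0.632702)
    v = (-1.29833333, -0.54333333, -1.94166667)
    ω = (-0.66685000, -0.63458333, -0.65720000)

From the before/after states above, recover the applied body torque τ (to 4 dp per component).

ω₁ − ω₀ = (0.03315000, -0.03458333, 0.04280000)
precession coupling = (-0.0126, 0.0245, -0.0084)
I·α + gyro = (0.1200, -0.1000, 0.1200)

τ = (0.1200, -0.1000, 0.1200)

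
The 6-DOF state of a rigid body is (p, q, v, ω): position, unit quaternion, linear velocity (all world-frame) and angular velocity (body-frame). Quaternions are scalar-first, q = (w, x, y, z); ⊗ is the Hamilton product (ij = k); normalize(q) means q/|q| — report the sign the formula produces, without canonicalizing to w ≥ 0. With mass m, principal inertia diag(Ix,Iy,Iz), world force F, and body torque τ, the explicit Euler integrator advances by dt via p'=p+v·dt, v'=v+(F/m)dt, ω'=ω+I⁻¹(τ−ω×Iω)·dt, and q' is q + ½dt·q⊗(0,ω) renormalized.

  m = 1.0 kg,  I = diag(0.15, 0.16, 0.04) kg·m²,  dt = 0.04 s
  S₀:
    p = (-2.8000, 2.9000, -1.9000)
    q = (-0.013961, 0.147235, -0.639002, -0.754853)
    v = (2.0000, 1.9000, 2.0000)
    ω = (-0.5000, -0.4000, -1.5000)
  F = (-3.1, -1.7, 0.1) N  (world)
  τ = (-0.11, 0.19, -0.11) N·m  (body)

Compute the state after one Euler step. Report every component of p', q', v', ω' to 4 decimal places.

p' = (-2.7200, 2.9760, -1.8200)
q' = (-0.0402, 0.1604, -0.6266, -0.7616)
v' = (1.8760, 1.8320, 2.0040)
ω' = (-0.5101, -0.3731, -1.6120)

a = (-3.1000, -1.7000, 0.1000)
new position p' = (-2.7200, 2.9760, -1.8200)
new velocity v' = (1.8760, 1.8320, 2.0040)
precession coupling ω×(Iω) = (-0.0720, 0.0825, 0.0020)
(τ − ω×Iω)/I = (-0.2533, 0.6719, -2.8000)
ω' = ω + α·dt = (-0.5101, -0.3731, -1.6120)
q⊗(0,ω) = (-1.3142628, 0.6635423, 0.6038634, -0.3574535)
updated quaternion q' = (-0.0402, 0.1604, -0.6266, -0.7616)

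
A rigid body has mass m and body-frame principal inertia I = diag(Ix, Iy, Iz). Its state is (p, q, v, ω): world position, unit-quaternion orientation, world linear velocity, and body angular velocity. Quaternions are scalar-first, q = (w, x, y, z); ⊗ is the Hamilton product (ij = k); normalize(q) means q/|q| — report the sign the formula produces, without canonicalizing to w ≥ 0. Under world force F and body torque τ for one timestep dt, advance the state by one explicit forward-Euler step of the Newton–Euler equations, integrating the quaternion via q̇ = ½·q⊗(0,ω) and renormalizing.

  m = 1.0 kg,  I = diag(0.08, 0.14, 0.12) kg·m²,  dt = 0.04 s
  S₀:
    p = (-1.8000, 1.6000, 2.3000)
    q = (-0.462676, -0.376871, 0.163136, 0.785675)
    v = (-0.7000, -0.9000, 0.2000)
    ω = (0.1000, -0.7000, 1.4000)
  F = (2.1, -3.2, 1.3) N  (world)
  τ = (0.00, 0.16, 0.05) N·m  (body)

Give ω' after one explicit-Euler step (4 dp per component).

precession coupling ω×(Iω) = (0.0196, -0.0056, -0.0042)
angular accel α = (-0.2450, 1.1829, 0.4517)
ω' = ω + α·dt = (0.0902, -0.6527, 1.4181)

ω' = (0.0902, -0.6527, 1.4181)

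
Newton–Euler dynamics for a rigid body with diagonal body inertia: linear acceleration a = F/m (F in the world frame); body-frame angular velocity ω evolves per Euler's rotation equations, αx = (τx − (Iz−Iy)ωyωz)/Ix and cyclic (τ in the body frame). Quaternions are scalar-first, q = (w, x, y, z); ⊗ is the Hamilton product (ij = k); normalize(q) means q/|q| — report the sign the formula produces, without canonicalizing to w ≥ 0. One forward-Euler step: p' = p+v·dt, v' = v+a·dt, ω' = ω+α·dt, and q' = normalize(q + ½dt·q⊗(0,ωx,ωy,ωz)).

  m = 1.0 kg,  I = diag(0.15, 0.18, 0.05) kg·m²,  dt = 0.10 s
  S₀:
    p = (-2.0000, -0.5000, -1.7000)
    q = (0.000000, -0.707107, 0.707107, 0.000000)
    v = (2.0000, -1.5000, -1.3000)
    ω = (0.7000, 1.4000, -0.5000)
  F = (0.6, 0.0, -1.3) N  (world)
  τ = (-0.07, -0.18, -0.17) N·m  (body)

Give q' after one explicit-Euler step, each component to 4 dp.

2q̇ = q⊗(0,ω) = (-0.4949749, -0.3535535, -0.3535535, -1.4849247)
q' = normalize(q + ½dt·q⊗(0,ω)) = (-0.0247, -0.7224, 0.6871, -0.0740)

q' = (-0.0247, -0.7224, 0.6871, -0.0740)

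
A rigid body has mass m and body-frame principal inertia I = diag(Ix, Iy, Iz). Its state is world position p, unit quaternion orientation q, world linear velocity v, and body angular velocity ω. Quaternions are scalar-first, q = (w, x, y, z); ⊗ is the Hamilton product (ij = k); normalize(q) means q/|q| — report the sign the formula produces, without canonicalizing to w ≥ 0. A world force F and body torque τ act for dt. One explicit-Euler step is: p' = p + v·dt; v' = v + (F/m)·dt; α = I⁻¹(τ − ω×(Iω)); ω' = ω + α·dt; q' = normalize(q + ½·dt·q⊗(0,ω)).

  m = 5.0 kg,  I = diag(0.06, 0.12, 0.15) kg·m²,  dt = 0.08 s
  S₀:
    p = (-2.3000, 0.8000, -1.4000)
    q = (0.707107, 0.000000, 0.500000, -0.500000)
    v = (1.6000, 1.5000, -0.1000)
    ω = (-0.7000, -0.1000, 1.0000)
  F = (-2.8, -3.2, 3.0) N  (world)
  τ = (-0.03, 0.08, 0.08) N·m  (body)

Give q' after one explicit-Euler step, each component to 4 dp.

q' = (0.7282, -0.0018, 0.5106, -0.4572)

Hamilton product q⊗(0,ω) = (0.5500000, -0.0449749, 0.2792893, 1.0571070)
q + ½dt·q⊗(0,ω), renormalized = (0.7282, -0.0018, 0.5106, -0.4572)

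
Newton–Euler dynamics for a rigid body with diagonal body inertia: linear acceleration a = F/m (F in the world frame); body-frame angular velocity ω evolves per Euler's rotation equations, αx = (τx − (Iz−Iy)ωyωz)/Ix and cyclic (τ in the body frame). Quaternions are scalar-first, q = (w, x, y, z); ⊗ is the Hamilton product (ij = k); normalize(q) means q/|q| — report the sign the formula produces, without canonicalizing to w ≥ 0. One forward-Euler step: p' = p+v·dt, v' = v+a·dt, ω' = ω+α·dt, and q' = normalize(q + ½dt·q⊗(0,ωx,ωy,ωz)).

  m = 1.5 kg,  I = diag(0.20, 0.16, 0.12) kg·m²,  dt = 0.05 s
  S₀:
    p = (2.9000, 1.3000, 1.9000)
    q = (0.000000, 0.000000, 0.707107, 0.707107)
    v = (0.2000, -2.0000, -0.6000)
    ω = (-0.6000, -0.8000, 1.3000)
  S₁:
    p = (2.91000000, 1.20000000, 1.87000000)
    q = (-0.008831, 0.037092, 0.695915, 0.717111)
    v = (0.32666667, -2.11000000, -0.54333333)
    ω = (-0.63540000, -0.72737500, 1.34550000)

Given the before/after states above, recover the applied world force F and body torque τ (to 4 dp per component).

F = (3.8000, -3.3000, 1.7000)
τ = (-0.1000, 0.1700, 0.0900)

velocity change Δv = (0.12666667, -0.11000000, 0.05666667)
m·(v₁−v₀)/dt = (3.8000, -3.3000, 1.7000)
ω₁ − ω₀ = (-0.03540000, 0.07262500, 0.04550000)
precession coupling = (0.0416, -0.0624, -0.0192)
τ = I·(Δω/dt) + ω₀×(Iω₀) = (-0.1000, 0.1700, 0.0900)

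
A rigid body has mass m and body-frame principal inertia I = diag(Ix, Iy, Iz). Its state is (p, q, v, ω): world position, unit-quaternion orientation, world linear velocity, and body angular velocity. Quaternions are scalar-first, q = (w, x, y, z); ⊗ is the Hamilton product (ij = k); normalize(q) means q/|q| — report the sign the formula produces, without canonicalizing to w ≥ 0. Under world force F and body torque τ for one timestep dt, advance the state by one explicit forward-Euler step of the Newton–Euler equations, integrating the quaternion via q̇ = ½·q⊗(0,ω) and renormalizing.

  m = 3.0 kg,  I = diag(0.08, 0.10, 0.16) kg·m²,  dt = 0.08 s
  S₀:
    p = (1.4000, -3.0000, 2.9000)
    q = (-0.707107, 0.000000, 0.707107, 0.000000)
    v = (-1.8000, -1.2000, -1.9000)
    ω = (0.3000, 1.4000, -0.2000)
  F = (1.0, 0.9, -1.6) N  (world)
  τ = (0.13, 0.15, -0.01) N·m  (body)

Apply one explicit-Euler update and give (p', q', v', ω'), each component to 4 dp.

p' = (1.2560, -3.0960, 2.7480)
q' = (-0.7455, -0.0141, 0.6664, -0.0028)
v' = (-1.7733, -1.1760, -1.9427)
ω' = (0.4468, 1.5162, -0.2092)

α = I⁻¹(τ − ω×Iω) = (1.8350, 1.4520, -0.1150)
new body rate ω' = (0.4468, 1.5162, -0.2092)
Hamilton product q⊗(0,ω) = (-0.9899498, -0.3535535, -0.9899498, -0.0707107)
updated quaternion q' = (-0.7455, -0.0141, 0.6664, -0.0028)
p' = p + v·dt = (1.2560, -3.0960, 2.7480)
v' = v + a·dt = (-1.7733, -1.1760, -1.9427)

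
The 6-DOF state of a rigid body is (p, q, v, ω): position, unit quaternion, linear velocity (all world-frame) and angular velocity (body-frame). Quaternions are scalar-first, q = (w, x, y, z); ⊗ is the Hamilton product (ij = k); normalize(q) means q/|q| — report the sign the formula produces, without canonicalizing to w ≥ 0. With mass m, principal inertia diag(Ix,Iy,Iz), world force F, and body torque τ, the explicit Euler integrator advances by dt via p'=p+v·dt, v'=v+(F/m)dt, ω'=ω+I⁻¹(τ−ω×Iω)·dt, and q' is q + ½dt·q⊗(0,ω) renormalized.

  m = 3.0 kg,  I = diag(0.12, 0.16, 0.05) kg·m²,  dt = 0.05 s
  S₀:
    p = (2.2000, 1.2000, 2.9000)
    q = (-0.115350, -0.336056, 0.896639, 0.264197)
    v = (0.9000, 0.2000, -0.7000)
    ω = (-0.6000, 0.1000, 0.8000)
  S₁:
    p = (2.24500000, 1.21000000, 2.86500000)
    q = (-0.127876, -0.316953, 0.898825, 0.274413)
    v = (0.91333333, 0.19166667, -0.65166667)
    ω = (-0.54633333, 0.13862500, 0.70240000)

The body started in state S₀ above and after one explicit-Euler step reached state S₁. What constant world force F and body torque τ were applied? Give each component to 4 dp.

Δω = ω₁−ω₀ = (0.05366667, 0.03862500, -0.09760000)
precession coupling = (-0.0088, -0.0336, -0.0024)
τ = I·(Δω/dt) + ω₀×(Iω₀) = (0.1200, 0.0900, -0.1000)
Δv = v₁−v₀ = (0.01333333, -0.00833333, 0.04833333)
applied force F = (0.8000, -0.5000, 2.9000)

F = (0.8000, -0.5000, 2.9000)
τ = (0.1200, 0.0900, -0.1000)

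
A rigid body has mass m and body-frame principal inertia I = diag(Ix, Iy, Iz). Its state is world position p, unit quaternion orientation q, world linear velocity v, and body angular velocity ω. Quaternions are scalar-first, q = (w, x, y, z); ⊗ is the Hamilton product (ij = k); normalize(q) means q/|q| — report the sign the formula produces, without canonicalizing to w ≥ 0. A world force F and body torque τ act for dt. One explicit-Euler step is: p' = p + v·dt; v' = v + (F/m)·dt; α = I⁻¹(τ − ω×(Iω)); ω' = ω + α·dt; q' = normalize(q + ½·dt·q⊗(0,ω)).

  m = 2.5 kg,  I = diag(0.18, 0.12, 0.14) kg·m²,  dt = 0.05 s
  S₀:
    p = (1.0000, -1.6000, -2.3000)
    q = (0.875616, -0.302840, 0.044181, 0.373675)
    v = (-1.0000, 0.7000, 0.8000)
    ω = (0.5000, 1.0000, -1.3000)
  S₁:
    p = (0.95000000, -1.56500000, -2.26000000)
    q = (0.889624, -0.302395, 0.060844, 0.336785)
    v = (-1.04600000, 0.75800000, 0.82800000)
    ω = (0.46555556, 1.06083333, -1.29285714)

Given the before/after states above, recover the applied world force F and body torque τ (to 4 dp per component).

rate change Δω = (-0.03444444, 0.06083333, 0.00714286)
applied torque τ = (-0.1500, 0.1200, -0.0100)
v₁ − v₀ = (-0.04600000, 0.05800000, 0.02800000)
m·(v₁−v₀)/dt = (-2.3000, 2.9000, 1.4000)

F = (-2.3000, 2.9000, 1.4000)
τ = (-0.1500, 0.1200, -0.0100)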